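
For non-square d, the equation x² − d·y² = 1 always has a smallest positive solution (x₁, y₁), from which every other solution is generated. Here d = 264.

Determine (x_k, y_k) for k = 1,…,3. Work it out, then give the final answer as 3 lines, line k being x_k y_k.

65 4
8449 520
1098305 67596

√264 → a₀=16, period (4,32); ℓ=2 even so k=1
k=0  a_k=16  p_k/q_k = 16/1
k=1  a_k=4  p_k/q_k = 65/4
fundamental: x₁=65, y₁=4  (since 4225 − 264·16 = 1)
n=2: (65,4)∘(65,4) = (65·65+264·4·4, 65·4+4·65) = (8449,520)
n=3: (8449,520)∘(65,4) = (65·8449+264·4·520, 65·520+4·8449) = (1098305,67596)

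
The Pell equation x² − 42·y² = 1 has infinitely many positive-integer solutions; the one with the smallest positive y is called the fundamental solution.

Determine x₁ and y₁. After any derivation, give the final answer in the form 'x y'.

13 2

√42 → a₀=6, period (2,12); ℓ=2 even so k=1
k=0  a_k=6  p_k/q_k = 6/1
k=1  a_k=2  p_k/q_k = 13/2
(x₁, y₁) = (13, 2);  13² − 42·2² = 1 ✓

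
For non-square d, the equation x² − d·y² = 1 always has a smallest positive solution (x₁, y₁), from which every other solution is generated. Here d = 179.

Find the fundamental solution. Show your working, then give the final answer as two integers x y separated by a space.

√179 = [13; 2,1,1,1,3,…,1,2,26, …], period ℓ=14 (even) → k=13
k=0  a_k=13  p_k/q_k = 13/1
k=1  a_k=2  p_k/q_k = 27/2
k=2  a_k=1  p_k/q_k = 40/3
…
k=8  a_k=5  p_k/q_k = 137042/10243
k=9  a_k=3  p_k/q_k = 438125/32747
…
k=12  a_k=1  p_k/q_k = 1588459/118727
k=13  a_k=2  p_k/q_k = 4190210/313191
(x₁, y₁) = (4190210, 313191);  4190210² − 179·313191² = 1 ✓

4190210 313191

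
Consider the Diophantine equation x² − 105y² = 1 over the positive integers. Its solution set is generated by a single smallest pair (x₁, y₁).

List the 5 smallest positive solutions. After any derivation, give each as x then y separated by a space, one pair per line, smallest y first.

d=105: √d = [10; 4,20] (ℓ=2, even), read p_1/q_1
step 0: (10, 1)  from 10·(1,0) + (0,1)
step 1: (41, 4)  from 4·(10,1) + (1,0)
(x₁, y₁) = (41, 4);  41² − 105·4² = 1 ✓
n=2: (41,4)∘(41,4) = (41·41+105·4·4, 41·4+4·41) = (3361,328)
n=3: (3361,328)∘(41,4) = (41·3361+105·4·328, 41·328+4·3361) = (275561,26892)
n=4: (275561,26892)∘(41,4) = (41·275561+105·4·26892, 41·26892+4·275561) = (22592641,2204816)
n=5: (22592641,2204816)∘(41,4) = (41·22592641+105·4·2204816, 41·2204816+4·22592641) = (1852321001,180768020)

41 4
3361 328
275561 26892
22592641 2204816
1852321001 180768020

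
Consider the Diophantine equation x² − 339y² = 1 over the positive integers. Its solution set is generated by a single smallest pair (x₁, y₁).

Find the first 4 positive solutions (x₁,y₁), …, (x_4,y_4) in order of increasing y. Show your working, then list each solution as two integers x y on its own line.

√339 = [18; 2,2,2,1,17,1,2,2,2,36, …], period ℓ=10 (even) → k=9
k=0  a_k=18  p_k/q_k = 18/1
…
k=3  a_k=2  p_k/q_k = 221/12
k=4  a_k=1  p_k/q_k = 313/17
…
k=8  a_k=2  p_k/q_k = 40359/2192
k=9  a_k=2  p_k/q_k = 97970/5321
→ (97970, 5321).  Check: 97970²=9598120900, 339·5321²=9598120899, difference 1.
(97970+5321√339)^2 = 19196241799 + 1042596740√339
(97970+5321√339)^3 = 3761311617998090 + 204286405230279√339
(97970+5321√339)^4 = 736991398411349512801 + 40027878239778270520√339

97970 5321
19196241799 1042596740
3761311617998090 204286405230279
736991398411349512801 40027878239778270520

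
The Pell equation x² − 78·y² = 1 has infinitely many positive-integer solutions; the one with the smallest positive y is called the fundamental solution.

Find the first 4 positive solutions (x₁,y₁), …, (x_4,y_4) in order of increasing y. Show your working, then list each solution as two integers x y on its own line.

√78 → a₀=8, period (1,4,1,16); ℓ=4 even so k=3
i=0: a=8 ⇒ p=8, q=1
…
i=2: a=4 ⇒ p=44, q=5
i=3: a=1 ⇒ p=53, q=6
→ (53, 6).  Check: 53²=2809, 78·6²=2808, difference 1.
(x_2, y_2) = (53·53 + 78·6·6, 53·6 + 6·53) = (5617, 636)
(x_3, y_3) = (53·5617 + 78·6·636, 53·636 + 6·5617) = (595349, 67410)
(x_4, y_4) = (53·595349 + 78·6·67410, 53·67410 + 6·595349) = (63101377, 7144824)

53 6
5617 636
595349 67410
63101377 7144824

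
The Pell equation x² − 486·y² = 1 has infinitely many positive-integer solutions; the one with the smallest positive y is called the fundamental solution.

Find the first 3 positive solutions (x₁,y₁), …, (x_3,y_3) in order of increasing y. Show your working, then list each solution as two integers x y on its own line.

d=486: √d = [22; 22,44] (ℓ=2, even), read p_1/q_1
a_0=22:  p_0=22·1+0=22,  q_0=22·0+1=1
a_1=22:  p_1=22·22+1=485,  q_1=22·1+0=22
(x₁, y₁) = (485, 22);  485² − 486·22² = 1 ✓
(x_2, y_2) = (485·485 + 486·22·22, 485·22 + 22·485) = (470449, 21340)
(x_3, y_3) = (485·470449 + 486·22·21340, 485·21340 + 22·470449) = (456335045, 20699778)

485 22
470449 21340
456335045 20699778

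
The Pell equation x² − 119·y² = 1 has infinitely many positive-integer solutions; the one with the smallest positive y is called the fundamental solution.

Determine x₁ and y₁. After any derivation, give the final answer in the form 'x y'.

[10; 1,9,1,20] for √119; ℓ=4 ⇒ convergent index 3
k=0  a_k=10  p_k/q_k = 10/1
…
k=2  a_k=9  p_k/q_k = 109/10
k=3  a_k=1  p_k/q_k = 120/11
(x₁, y₁) = (120, 11);  120² − 119·11² = 1 ✓

120 11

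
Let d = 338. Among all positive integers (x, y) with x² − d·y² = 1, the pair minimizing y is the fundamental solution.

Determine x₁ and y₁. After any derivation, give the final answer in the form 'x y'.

d=338: √d = [18; 2,1,1,2,36] (ℓ=5, odd), read p_9/q_9
i=0: a=18 ⇒ p=18, q=1
i=1: a=2 ⇒ p=37, q=2
i=2: a=1 ⇒ p=55, q=3
i=3: a=1 ⇒ p=92, q=5
i=4: a=2 ⇒ p=239, q=13
…
i=7: a=1 ⇒ p=26327, q=1432
i=8: a=1 ⇒ p=43958, q=2391
i=9: a=2 ⇒ p=114243, q=6214
(x₁, y₁) = (114243, 6214);  114243² − 338·6214² = 1 ✓

114243 6214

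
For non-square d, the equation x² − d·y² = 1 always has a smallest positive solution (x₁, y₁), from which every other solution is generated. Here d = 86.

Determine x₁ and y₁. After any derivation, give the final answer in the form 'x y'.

10405 1122

√86 = [9; 3,1,1,1,8,1,1,1,3,18, …], period ℓ=10 (even) → k=9
i=0: a=9 ⇒ p=9, q=1
i=1: a=3 ⇒ p=28, q=3
i=2: a=1 ⇒ p=37, q=4
i=3: a=1 ⇒ p=65, q=7
…
i=5: a=8 ⇒ p=881, q=95
i=6: a=1 ⇒ p=983, q=106
i=7: a=1 ⇒ p=1864, q=201
i=8: a=1 ⇒ p=2847, q=307
i=9: a=3 ⇒ p=10405, q=1122
(x₁, y₁) = (10405, 1122);  10405² − 86·1122² = 1 ✓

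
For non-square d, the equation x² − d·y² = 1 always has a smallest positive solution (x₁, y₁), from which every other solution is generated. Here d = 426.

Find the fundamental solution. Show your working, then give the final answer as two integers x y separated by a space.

√426 → a₀=20, period (1,1,1,3,2,6,2,3,1,1,1,40); ℓ=12 even so k=11
step 0: (20, 1)  from 20·(1,0) + (0,1)
…
step 2: (41, 2)  from 1·(21,1) + (20,1)
…
step 4: (227, 11)  from 3·(62,3) + (41,2)
step 5: (516, 25)  from 2·(227,11) + (62,3)
…
step 7: (7162, 347)  from 2·(3323,161) + (516,25)
…
step 10: (56780, 2751)  from 1·(31971,1549) + (24809,1202)
step 11: (88751, 4300)  from 1·(56780,2751) + (31971,1549)
fundamental: x₁=88751, y₁=4300  (since 7876740001 − 426·18490000 = 1)

88751 4300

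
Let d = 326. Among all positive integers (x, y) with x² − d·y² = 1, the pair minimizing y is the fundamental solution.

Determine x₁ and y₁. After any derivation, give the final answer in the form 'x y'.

√326 = [18; 18,36, …], period ℓ=2 (even) → k=1
k=0  a_k=18  p_k/q_k = 18/1
k=1  a_k=18  p_k/q_k = 325/18
→ (325, 18).  Check: 325²=105625, 326·18²=105624, difference 1.

325 18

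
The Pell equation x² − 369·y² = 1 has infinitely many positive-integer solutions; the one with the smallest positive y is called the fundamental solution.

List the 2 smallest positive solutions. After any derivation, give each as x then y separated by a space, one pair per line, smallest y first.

8396801 437120
141012534067201 7340819306240

d=369: √d = [19; 4,1,3,2,7,4,7,2,3,1,4,38] (ℓ=12, even), read p_11/q_11
step 0: (19, 1)  from 19·(1,0) + (0,1)
…
step 2: (96, 5)  from 1·(77,4) + (19,1)
…
step 4: (826, 43)  from 2·(365,19) + (96,5)
…
step 7: (184045, 9581)  from 7·(25414,1323) + (6147,320)
…
step 9: (1364557, 71036)  from 3·(393504,20485) + (184045,9581)
step 10: (1758061, 91521)  from 1·(1364557,71036) + (393504,20485)
step 11: (8396801, 437120)  from 4·(1758061,91521) + (1364557,71036)
→ (8396801, 437120).  Check: 8396801²=70506267033601, 369·437120²=70506267033600, difference 1.
(8396801+437120√369)^2 = 141012534067201 + 7340819306240√369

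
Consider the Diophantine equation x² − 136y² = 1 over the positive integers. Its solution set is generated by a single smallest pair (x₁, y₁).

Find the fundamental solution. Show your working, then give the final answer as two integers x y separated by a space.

√136 → a₀=11, period (1,1,1,22); ℓ=4 even so k=3
i=0: a=11 ⇒ p=11, q=1
…
i=2: a=1 ⇒ p=23, q=2
i=3: a=1 ⇒ p=35, q=3
(x₁, y₁) = (35, 3);  35² − 136·3² = 1 ✓

35 3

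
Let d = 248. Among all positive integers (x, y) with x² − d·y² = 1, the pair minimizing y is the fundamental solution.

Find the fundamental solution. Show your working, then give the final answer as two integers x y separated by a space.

63 4

√248 → a₀=15, period (1,2,1,30); ℓ=4 even so k=3
k=0  a_k=15  p_k/q_k = 15/1
…
k=2  a_k=2  p_k/q_k = 47/3
k=3  a_k=1  p_k/q_k = 63/4
→ (63, 4).  Check: 63²=3969, 248·4²=3968, difference 1.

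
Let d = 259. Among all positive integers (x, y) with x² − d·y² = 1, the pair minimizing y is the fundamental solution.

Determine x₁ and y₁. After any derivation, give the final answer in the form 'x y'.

d=259: √d = [16; 10,1,2,3,4,3,2,1,10,32] (ℓ=10, even), read p_9/q_9
step 0: (16, 1)  from 16·(1,0) + (0,1)
…
step 2: (177, 11)  from 1·(161,10) + (16,1)
…
step 6: (23931, 1487)  from 3·(7403,460) + (1722,107)
…
step 8: (79196, 4921)  from 1·(55265,3434) + (23931,1487)
step 9: (847225, 52644)  from 10·(79196,4921) + (55265,3434)
(x₁, y₁) = (847225, 52644);  847225² − 259·52644² = 1 ✓

847225 52644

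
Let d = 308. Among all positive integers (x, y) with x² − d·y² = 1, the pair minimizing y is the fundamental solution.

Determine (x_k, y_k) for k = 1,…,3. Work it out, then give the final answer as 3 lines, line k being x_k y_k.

√308 → a₀=17, period (1,1,4,1,1,34); ℓ=6 even so k=5
step 0: (17, 1)  from 17·(1,0) + (0,1)
…
step 3: (158, 9)  from 4·(35,2) + (18,1)
step 4: (193, 11)  from 1·(158,9) + (35,2)
step 5: (351, 20)  from 1·(193,11) + (158,9)
fundamental: x₁=351, y₁=20  (since 123201 − 308·400 = 1)
(x_2, y_2) = (351·351 + 308·20·20, 351·20 + 20·351) = (246401, 14040)
(x_3, y_3) = (351·246401 + 308·20·14040, 351·14040 + 20·246401) = (172973151, 9856060)

351 20
246401 14040
172973151 9856060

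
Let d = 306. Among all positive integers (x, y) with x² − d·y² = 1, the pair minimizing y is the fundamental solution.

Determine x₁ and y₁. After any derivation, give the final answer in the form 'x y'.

35 2

[17; 2,34] for √306; ℓ=2 ⇒ convergent index 1
k=0  a_k=17  p_k/q_k = 17/1
k=1  a_k=2  p_k/q_k = 35/2
→ (35, 2).  Check: 35²=1225, 306·2²=1224, difference 1.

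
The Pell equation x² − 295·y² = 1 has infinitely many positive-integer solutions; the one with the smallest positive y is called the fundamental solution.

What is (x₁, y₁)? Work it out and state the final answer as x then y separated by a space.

2024999 117900

[17; 5,1,2,3,2,6,2,3,2,1,5,34] for √295; ℓ=12 ⇒ convergent index 11
a_0=17:  p_0=17·1+0=17,  q_0=17·0+1=1
…
a_3=2:  p_3=2·103+86=292,  q_3=2·6+5=17
…
a_5=2:  p_5=2·979+292=2250,  q_5=2·57+17=131
a_6=6:  p_6=6·2250+979=14479,  q_6=6·131+57=843
…
a_10=1:  p_10=1·247414+108103=355517,  q_10=1·14405+6294=20699
a_11=5:  p_11=5·355517+247414=2024999,  q_11=5·20699+14405=117900
→ (2024999, 117900).  Check: 2024999²=4100620950001, 295·117900²=4100620950000, difference 1.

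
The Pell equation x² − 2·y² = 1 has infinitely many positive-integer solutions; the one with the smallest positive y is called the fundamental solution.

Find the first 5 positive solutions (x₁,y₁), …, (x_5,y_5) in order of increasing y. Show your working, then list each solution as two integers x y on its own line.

d=2: √d = [1; 2] (ℓ=1, odd), read p_1/q_1
step 0: (1, 1)  from 1·(1,0) + (0,1)
step 1: (3, 2)  from 2·(1,1) + (1,0)
(x₁, y₁) = (3, 2);  3² − 2·2² = 1 ✓
n=2: (3,2)∘(3,2) = (3·3+2·2·2, 3·2+2·3) = (17,12)
n=3: (17,12)∘(3,2) = (3·17+2·2·12, 3·12+2·17) = (99,70)
n=4: (99,70)∘(3,2) = (3·99+2·2·70, 3·70+2·99) = (577,408)
n=5: (577,408)∘(3,2) = (3·577+2·2·408, 3·408+2·577) = (3363,2378)

3 2
17 12
99 70
577 408
3363 2378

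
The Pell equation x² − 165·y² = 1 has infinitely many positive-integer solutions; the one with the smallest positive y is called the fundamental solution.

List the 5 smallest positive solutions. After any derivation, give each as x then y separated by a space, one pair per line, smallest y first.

d=165: √d = [12; 1,5,2,5,1,24] (ℓ=6, even), read p_5/q_5
i=0: a=12 ⇒ p=12, q=1
i=1: a=1 ⇒ p=13, q=1
i=2: a=5 ⇒ p=77, q=6
…
i=4: a=5 ⇒ p=912, q=71
i=5: a=1 ⇒ p=1079, q=84
fundamental: x₁=1079, y₁=84  (since 1164241 − 165·7056 = 1)
(x_2, y_2) = (1079·1079 + 165·84·84, 1079·84 + 84·1079) = (2328481, 181272)
(x_3, y_3) = (1079·2328481 + 165·84·181272, 1079·181272 + 84·2328481) = (5024860919, 391184892)
(x_4, y_4) = (1079·5024860919 + 165·84·391184892, 1079·391184892 + 84·5024860919) = (10843647534721, 844176815664)
(x_5, y_5) = (1079·10843647534721 + 165·84·844176815664, 1079·844176815664 + 84·10843647534721) = (23400586355066999, 1821733177018020)

1079 84
2328481 181272
5024860919 391184892
10843647534721 844176815664
23400586355066999 1821733177018020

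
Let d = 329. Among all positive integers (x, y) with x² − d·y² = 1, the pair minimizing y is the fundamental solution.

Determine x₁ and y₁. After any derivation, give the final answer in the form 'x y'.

[18; 7,4,2,1,1,4,1,1,2,4,7,36] for √329; ℓ=12 ⇒ convergent index 11
k=0  a_k=18  p_k/q_k = 18/1
k=1  a_k=7  p_k/q_k = 127/7
k=2  a_k=4  p_k/q_k = 526/29
k=3  a_k=2  p_k/q_k = 1179/65
k=4  a_k=1  p_k/q_k = 1705/94
k=5  a_k=1  p_k/q_k = 2884/159
k=6  a_k=4  p_k/q_k = 13241/730
…
k=8  a_k=1  p_k/q_k = 29366/1619
…
k=10  a_k=4  p_k/q_k = 328794/18127
k=11  a_k=7  p_k/q_k = 2376415/131016
fundamental: x₁=2376415, y₁=131016  (since 5647348252225 − 329·17165192256 = 1)

2376415 131016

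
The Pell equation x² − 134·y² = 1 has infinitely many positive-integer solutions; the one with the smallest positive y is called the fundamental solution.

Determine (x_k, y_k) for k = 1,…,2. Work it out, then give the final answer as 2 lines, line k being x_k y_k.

145925 12606
42588211249 3679061100

√134 → a₀=11, period (1,1,2,1,3,…,1,1,22); ℓ=14 even so k=13
a_0=11:  p_0=11·1+0=11,  q_0=11·0+1=1
…
a_6=1:  p_6=1·301+81=382,  q_6=1·26+7=33
a_7=10:  p_7=10·382+301=4121,  q_7=10·33+26=356
…
a_10=1:  p_10=1·17630+4503=22133,  q_10=1·1523+389=1912
…
a_12=1:  p_12=1·61896+22133=84029,  q_12=1·5347+1912=7259
a_13=1:  p_13=1·84029+61896=145925,  q_13=1·7259+5347=12606
→ (145925, 12606).  Check: 145925²=21294105625, 134·12606²=21294105624, difference 1.
n=2: (145925,12606)∘(145925,12606) = (145925·145925+134·12606·12606, 145925·12606+12606·145925) = (42588211249,3679061100)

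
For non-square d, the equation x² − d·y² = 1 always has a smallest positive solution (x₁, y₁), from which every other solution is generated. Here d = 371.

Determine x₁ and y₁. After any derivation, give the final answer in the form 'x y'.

√371 → a₀=19, period (3,1,4,1,3,38); ℓ=6 even so k=5
a_0=19:  p_0=19·1+0=19,  q_0=19·0+1=1
a_1=3:  p_1=3·19+1=58,  q_1=3·1+0=3
a_2=1:  p_2=1·58+19=77,  q_2=1·3+1=4
…
a_4=1:  p_4=1·366+77=443,  q_4=1·19+4=23
a_5=3:  p_5=3·443+366=1695,  q_5=3·23+19=88
fundamental: x₁=1695, y₁=88  (since 2873025 − 371·7744 = 1)

1695 88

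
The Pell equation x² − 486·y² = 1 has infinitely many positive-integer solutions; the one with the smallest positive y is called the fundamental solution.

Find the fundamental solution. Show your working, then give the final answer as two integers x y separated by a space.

√486 → a₀=22, period (22,44); ℓ=2 even so k=1
i=0: a=22 ⇒ p=22, q=1
i=1: a=22 ⇒ p=485, q=22
→ (485, 22).  Check: 485²=235225, 486·22²=235224, difference 1.

485 22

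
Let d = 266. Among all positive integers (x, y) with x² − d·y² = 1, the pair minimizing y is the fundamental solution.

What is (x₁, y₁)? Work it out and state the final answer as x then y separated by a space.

685 42

[16; 3,4,3,32] for √266; ℓ=4 ⇒ convergent index 3
a_0=16:  p_0=16·1+0=16,  q_0=16·0+1=1
a_1=3:  p_1=3·16+1=49,  q_1=3·1+0=3
a_2=4:  p_2=4·49+16=212,  q_2=4·3+1=13
a_3=3:  p_3=3·212+49=685,  q_3=3·13+3=42
fundamental: x₁=685, y₁=42  (since 469225 − 266·1764 = 1)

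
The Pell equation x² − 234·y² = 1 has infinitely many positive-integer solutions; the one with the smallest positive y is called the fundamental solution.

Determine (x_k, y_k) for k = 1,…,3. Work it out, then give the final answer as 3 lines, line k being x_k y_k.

d=234: √d = [15; 3,2,1,2,1,2,3,30] (ℓ=8, even), read p_7/q_7
a_0=15:  p_0=15·1+0=15,  q_0=15·0+1=1
a_1=3:  p_1=3·15+1=46,  q_1=3·1+0=3
a_2=2:  p_2=2·46+15=107,  q_2=2·3+1=7
…
a_5=1:  p_5=1·413+153=566,  q_5=1·27+10=37
a_6=2:  p_6=2·566+413=1545,  q_6=2·37+27=101
a_7=3:  p_7=3·1545+566=5201,  q_7=3·101+37=340
→ (5201, 340).  Check: 5201²=27050401, 234·340²=27050400, difference 1.
(x_2, y_2) = (5201·5201 + 234·340·340, 5201·340 + 340·5201) = (54100801, 3536680)
(x_3, y_3) = (5201·54100801 + 234·340·3536680, 5201·3536680 + 340·54100801) = (562756526801, 36788545020)

5201 340
54100801 3536680
562756526801 36788545020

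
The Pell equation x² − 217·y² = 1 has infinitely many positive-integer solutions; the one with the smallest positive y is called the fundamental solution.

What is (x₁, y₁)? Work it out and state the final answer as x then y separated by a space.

3844063 260952

d=217: √d = [14; 1,2,1,2,1,…,2,1,28] (ℓ=16, even), read p_15/q_15
step 0: (14, 1)  from 14·(1,0) + (0,1)
step 1: (15, 1)  from 1·(14,1) + (1,0)
step 2: (44, 3)  from 2·(15,1) + (14,1)
step 3: (59, 4)  from 1·(44,3) + (15,1)
step 4: (162, 11)  from 2·(59,4) + (44,3)
…
step 6: (383, 26)  from 1·(221,15) + (162,11)
…
step 10: (154218, 10469)  from 1·(139163,9447) + (15055,1022)
step 11: (293381, 19916)  from 1·(154218,10469) + (139163,9447)
step 12: (740980, 50301)  from 2·(293381,19916) + (154218,10469)
…
step 14: (2809702, 190735)  from 2·(1034361,70217) + (740980,50301)
step 15: (3844063, 260952)  from 1·(2809702,190735) + (1034361,70217)
(x₁, y₁) = (3844063, 260952);  3844063² − 217·260952² = 1 ✓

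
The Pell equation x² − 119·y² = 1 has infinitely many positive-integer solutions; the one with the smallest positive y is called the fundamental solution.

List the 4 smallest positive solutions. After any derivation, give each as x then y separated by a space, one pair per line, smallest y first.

√119 → a₀=10, period (1,9,1,20); ℓ=4 even so k=3
i=0: a=10 ⇒ p=10, q=1
i=1: a=1 ⇒ p=11, q=1
i=2: a=9 ⇒ p=109, q=10
i=3: a=1 ⇒ p=120, q=11
→ (120, 11).  Check: 120²=14400, 119·11²=14399, difference 1.
k=2:  x_2 = 120·120+119·11·11 = 28799,  y_2 = 120·11+11·120 = 2640
k=3:  x_3 = 120·28799+119·11·2640 = 6911640,  y_3 = 120·2640+11·28799 = 633589
k=4:  x_4 = 120·6911640+119·11·633589 = 1658764801,  y_4 = 120·633589+11·6911640 = 152058720

120 11
28799 2640
6911640 633589
1658764801 152058720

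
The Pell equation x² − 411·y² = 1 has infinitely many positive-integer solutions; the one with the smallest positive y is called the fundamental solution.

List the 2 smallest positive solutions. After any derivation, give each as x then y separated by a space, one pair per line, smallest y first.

d=411: √d = [20; 3,1,1,1,19,1,1,1,3,40] (ℓ=10, even), read p_9/q_9
i=0: a=20 ⇒ p=20, q=1
…
i=2: a=1 ⇒ p=81, q=4
i=3: a=1 ⇒ p=142, q=7
…
i=5: a=19 ⇒ p=4379, q=216
…
i=7: a=1 ⇒ p=8981, q=443
i=8: a=1 ⇒ p=13583, q=670
i=9: a=3 ⇒ p=49730, q=2453
(x₁, y₁) = (49730, 2453);  49730² − 411·2453² = 1 ✓
(x_2, y_2) = (49730·49730 + 411·2453·2453, 49730·2453 + 2453·49730) = (4946145799, 243975380)

49730 2453
4946145799 243975380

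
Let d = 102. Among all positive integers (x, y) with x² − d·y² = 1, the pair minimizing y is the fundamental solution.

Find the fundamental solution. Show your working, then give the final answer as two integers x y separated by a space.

101 10

d=102: √d = [10; 10,20] (ℓ=2, even), read p_1/q_1
step 0: (10, 1)  from 10·(1,0) + (0,1)
step 1: (101, 10)  from 10·(10,1) + (1,0)
fundamental: x₁=101, y₁=10  (since 10201 − 102·100 = 1)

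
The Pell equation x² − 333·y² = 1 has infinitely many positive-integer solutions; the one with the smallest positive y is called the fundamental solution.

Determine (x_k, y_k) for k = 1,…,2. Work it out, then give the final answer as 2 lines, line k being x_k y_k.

d=333: √d = [18; 4,36] (ℓ=2, even), read p_1/q_1
k=0  a_k=18  p_k/q_k = 18/1
k=1  a_k=4  p_k/q_k = 73/4
(x₁, y₁) = (73, 4);  73² − 333·4² = 1 ✓
(73+4√333)^2 = 10657 + 584√333

73 4
10657 584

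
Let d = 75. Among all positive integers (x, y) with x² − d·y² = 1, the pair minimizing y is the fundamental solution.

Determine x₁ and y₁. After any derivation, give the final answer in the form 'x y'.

26 3

√75 → a₀=8, period (1,1,1,16); ℓ=4 even so k=3
a_0=8:  p_0=8·1+0=8,  q_0=8·0+1=1
…
a_2=1:  p_2=1·9+8=17,  q_2=1·1+1=2
a_3=1:  p_3=1·17+9=26,  q_3=1·2+1=3
→ (26, 3).  Check: 26²=676, 75·3²=675, difference 1.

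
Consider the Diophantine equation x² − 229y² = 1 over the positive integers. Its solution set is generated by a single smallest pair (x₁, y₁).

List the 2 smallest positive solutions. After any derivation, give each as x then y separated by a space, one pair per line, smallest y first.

√229 = [15; 7,1,1,7,30, …], period ℓ=5 (odd) → k=9
a_0=15:  p_0=15·1+0=15,  q_0=15·0+1=1
a_1=7:  p_1=7·15+1=106,  q_1=7·1+0=7
a_2=1:  p_2=1·106+15=121,  q_2=1·7+1=8
…
a_5=30:  p_5=30·1710+227=51527,  q_5=30·113+15=3405
…
a_8=1:  p_8=1·413926+362399=776325,  q_8=1·27353+23948=51301
a_9=7:  p_9=7·776325+413926=5848201,  q_9=7·51301+27353=386460
fundamental: x₁=5848201, y₁=386460  (since 34201454936401 − 229·149351331600 = 1)
n=2: (5848201,386460)∘(5848201,386460) = (5848201·5848201+229·386460·386460, 5848201·386460+386460·5848201) = (68402909872801,4520191516920)

5848201 386460
68402909872801 4520191516920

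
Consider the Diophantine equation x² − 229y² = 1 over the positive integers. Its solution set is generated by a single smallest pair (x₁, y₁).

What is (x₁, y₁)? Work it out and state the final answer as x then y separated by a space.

5848201 386460

√229 → a₀=15, period (7,1,1,7,30); ℓ=5 odd so k=9
step 0: (15, 1)  from 15·(1,0) + (0,1)
step 1: (106, 7)  from 7·(15,1) + (1,0)
…
step 3: (227, 15)  from 1·(121,8) + (106,7)
step 4: (1710, 113)  from 7·(227,15) + (121,8)
step 5: (51527, 3405)  from 30·(1710,113) + (227,15)
step 6: (362399, 23948)  from 7·(51527,3405) + (1710,113)
step 7: (413926, 27353)  from 1·(362399,23948) + (51527,3405)
step 8: (776325, 51301)  from 1·(413926,27353) + (362399,23948)
step 9: (5848201, 386460)  from 7·(776325,51301) + (413926,27353)
→ (5848201, 386460).  Check: 5848201²=34201454936401, 229·386460²=34201454936400, difference 1.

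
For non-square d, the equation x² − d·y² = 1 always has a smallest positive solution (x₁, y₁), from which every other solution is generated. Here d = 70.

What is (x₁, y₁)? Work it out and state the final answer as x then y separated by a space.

251 30

√70 → a₀=8, period (2,1,2,1,2,16); ℓ=6 even so k=5
step 0: (8, 1)  from 8·(1,0) + (0,1)
…
step 4: (92, 11)  from 1·(67,8) + (25,3)
step 5: (251, 30)  from 2·(92,11) + (67,8)
fundamental: x₁=251, y₁=30  (since 63001 − 70·900 = 1)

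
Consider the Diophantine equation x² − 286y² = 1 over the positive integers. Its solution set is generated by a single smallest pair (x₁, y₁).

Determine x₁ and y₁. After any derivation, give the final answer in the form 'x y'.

561835 33222

√286 → a₀=16, period (1,10,3,3,2,3,3,10,1,32); ℓ=10 even so k=9
k=0  a_k=16  p_k/q_k = 16/1
k=1  a_k=1  p_k/q_k = 17/1
k=2  a_k=10  p_k/q_k = 186/11
k=3  a_k=3  p_k/q_k = 575/34
k=4  a_k=3  p_k/q_k = 1911/113
k=5  a_k=2  p_k/q_k = 4397/260
k=6  a_k=3  p_k/q_k = 15102/893
k=7  a_k=3  p_k/q_k = 49703/2939
k=8  a_k=10  p_k/q_k = 512132/30283
k=9  a_k=1  p_k/q_k = 561835/33222
fundamental: x₁=561835, y₁=33222  (since 315658567225 − 286·1103701284 = 1)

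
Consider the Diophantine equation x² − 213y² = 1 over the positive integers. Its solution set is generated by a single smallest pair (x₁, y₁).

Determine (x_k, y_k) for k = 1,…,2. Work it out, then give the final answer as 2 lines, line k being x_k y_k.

[14; 1,1,2,6,1,8,1,6,2,1,1,28] for √213; ℓ=12 ⇒ convergent index 11
step 0: (14, 1)  from 14·(1,0) + (0,1)
step 1: (15, 1)  from 1·(14,1) + (1,0)
…
step 3: (73, 5)  from 2·(29,2) + (15,1)
step 4: (467, 32)  from 6·(73,5) + (29,2)
step 5: (540, 37)  from 1·(467,32) + (73,5)
step 6: (4787, 328)  from 8·(540,37) + (467,32)
step 7: (5327, 365)  from 1·(4787,328) + (540,37)
…
step 9: (78825, 5401)  from 2·(36749,2518) + (5327,365)
step 10: (115574, 7919)  from 1·(78825,5401) + (36749,2518)
step 11: (194399, 13320)  from 1·(115574,7919) + (78825,5401)
fundamental: x₁=194399, y₁=13320  (since 37790971201 − 213·177422400 = 1)
n=2: (194399,13320)∘(194399,13320) = (194399·194399+213·13320·13320, 194399·13320+13320·194399) = (75581942401,5178789360)

194399 13320
75581942401 5178789360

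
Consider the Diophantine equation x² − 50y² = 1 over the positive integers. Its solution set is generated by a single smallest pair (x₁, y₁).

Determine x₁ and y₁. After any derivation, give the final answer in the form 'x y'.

99 14

√50 = [7; 14, …], period ℓ=1 (odd) → k=1
a_0=7:  p_0=7·1+0=7,  q_0=7·0+1=1
a_1=14:  p_1=14·7+1=99,  q_1=14·1+0=14
→ (99, 14).  Check: 99²=9801, 50·14²=9800, difference 1.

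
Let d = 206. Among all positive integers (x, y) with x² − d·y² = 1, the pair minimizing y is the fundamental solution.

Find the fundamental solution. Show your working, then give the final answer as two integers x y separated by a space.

[14; 2,1,5,14,5,1,2,28] for √206; ℓ=8 ⇒ convergent index 7
a_0=14:  p_0=14·1+0=14,  q_0=14·0+1=1
…
a_3=5:  p_3=5·43+29=244,  q_3=5·3+2=17
…
a_6=1:  p_6=1·17539+3459=20998,  q_6=1·1222+241=1463
a_7=2:  p_7=2·20998+17539=59535,  q_7=2·1463+1222=4148
fundamental: x₁=59535, y₁=4148  (since 3544416225 − 206·17205904 = 1)

59535 4148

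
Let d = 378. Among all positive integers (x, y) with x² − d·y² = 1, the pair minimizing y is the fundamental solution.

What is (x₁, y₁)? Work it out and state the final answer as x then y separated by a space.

8749 450

d=378: √d = [19; 2,3,1,4,1,3,2,38] (ℓ=8, even), read p_7/q_7
k=0  a_k=19  p_k/q_k = 19/1
k=1  a_k=2  p_k/q_k = 39/2
…
k=3  a_k=1  p_k/q_k = 175/9
…
k=5  a_k=1  p_k/q_k = 1011/52
k=6  a_k=3  p_k/q_k = 3869/199
k=7  a_k=2  p_k/q_k = 8749/450
fundamental: x₁=8749, y₁=450  (since 76545001 − 378·202500 = 1)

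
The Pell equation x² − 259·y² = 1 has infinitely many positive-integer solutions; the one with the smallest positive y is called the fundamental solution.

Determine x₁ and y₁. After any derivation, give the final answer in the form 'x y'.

√259 → a₀=16, period (10,1,2,3,4,3,2,1,10,32); ℓ=10 even so k=9
a_0=16:  p_0=16·1+0=16,  q_0=16·0+1=1
a_1=10:  p_1=10·16+1=161,  q_1=10·1+0=10
…
a_3=2:  p_3=2·177+161=515,  q_3=2·11+10=32
a_4=3:  p_4=3·515+177=1722,  q_4=3·32+11=107
a_5=4:  p_5=4·1722+515=7403,  q_5=4·107+32=460
a_6=3:  p_6=3·7403+1722=23931,  q_6=3·460+107=1487
…
a_8=1:  p_8=1·55265+23931=79196,  q_8=1·3434+1487=4921
a_9=10:  p_9=10·79196+55265=847225,  q_9=10·4921+3434=52644
fundamental: x₁=847225, y₁=52644  (since 717790200625 − 259·2771390736 = 1)

847225 52644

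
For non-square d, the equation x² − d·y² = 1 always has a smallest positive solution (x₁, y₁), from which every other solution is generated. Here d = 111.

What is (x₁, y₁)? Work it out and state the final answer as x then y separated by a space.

[10; 1,1,6,1,1,20] for √111; ℓ=6 ⇒ convergent index 5
k=0  a_k=10  p_k/q_k = 10/1
…
k=2  a_k=1  p_k/q_k = 21/2
k=3  a_k=6  p_k/q_k = 137/13
k=4  a_k=1  p_k/q_k = 158/15
k=5  a_k=1  p_k/q_k = 295/28
→ (295, 28).  Check: 295²=87025, 111·28²=87024, difference 1.

295 28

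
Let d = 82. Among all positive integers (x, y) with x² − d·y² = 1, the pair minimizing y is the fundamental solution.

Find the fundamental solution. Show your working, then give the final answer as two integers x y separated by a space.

163 18

√82 → a₀=9, period (18); ℓ=1 odd so k=1
step 0: (9, 1)  from 9·(1,0) + (0,1)
step 1: (163, 18)  from 18·(9,1) + (1,0)
fundamental: x₁=163, y₁=18  (since 26569 − 82·324 = 1)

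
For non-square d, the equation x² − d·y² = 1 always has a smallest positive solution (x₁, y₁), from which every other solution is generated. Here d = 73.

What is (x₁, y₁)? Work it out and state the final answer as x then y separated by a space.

2281249 267000

d=73: √d = [8; 1,1,5,5,1,1,16] (ℓ=7, odd), read p_13/q_13
a_0=8:  p_0=8·1+0=8,  q_0=8·0+1=1
…
a_2=1:  p_2=1·9+8=17,  q_2=1·1+1=2
a_3=5:  p_3=5·17+9=94,  q_3=5·2+1=11
a_4=5:  p_4=5·94+17=487,  q_4=5·11+2=57
a_5=1:  p_5=1·487+94=581,  q_5=1·57+11=68
…
a_7=16:  p_7=16·1068+581=17669,  q_7=16·125+68=2068
a_8=1:  p_8=1·17669+1068=18737,  q_8=1·2068+125=2193
…
a_10=5:  p_10=5·36406+18737=200767,  q_10=5·4261+2193=23498
a_11=5:  p_11=5·200767+36406=1040241,  q_11=5·23498+4261=121751
a_12=1:  p_12=1·1040241+200767=1241008,  q_12=1·121751+23498=145249
a_13=1:  p_13=1·1241008+1040241=2281249,  q_13=1·145249+121751=267000
fundamental: x₁=2281249, y₁=267000  (since 5204097000001 − 73·71289000000 = 1)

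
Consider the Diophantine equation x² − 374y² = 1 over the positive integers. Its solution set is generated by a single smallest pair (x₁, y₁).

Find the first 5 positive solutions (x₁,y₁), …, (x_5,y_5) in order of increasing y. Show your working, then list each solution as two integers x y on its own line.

d=374: √d = [19; 2,1,18,1,2,38] (ℓ=6, even), read p_5/q_5
a_0=19:  p_0=19·1+0=19,  q_0=19·0+1=1
a_1=2:  p_1=2·19+1=39,  q_1=2·1+0=2
a_2=1:  p_2=1·39+19=58,  q_2=1·2+1=3
a_3=18:  p_3=18·58+39=1083,  q_3=18·3+2=56
a_4=1:  p_4=1·1083+58=1141,  q_4=1·56+3=59
a_5=2:  p_5=2·1141+1083=3365,  q_5=2·59+56=174
fundamental: x₁=3365, y₁=174  (since 11323225 − 374·30276 = 1)
(3365+174√374)^2 = 22646449 + 1171020√374
(3365+174√374)^3 = 152410598405 + 7880964426√374
(3365+174√374)^4 = 1025723304619201 + 53038889415960√374
(3365+174√374)^5 = 6903117687676624325 + 356951717888446374√374

3365 174
22646449 1171020
152410598405 7880964426
1025723304619201 53038889415960
6903117687676624325 356951717888446374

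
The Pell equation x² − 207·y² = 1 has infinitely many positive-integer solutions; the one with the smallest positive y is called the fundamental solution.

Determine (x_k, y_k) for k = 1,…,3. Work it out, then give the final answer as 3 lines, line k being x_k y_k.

√207 = [14; 2,1,1,2,1,1,2,28, …], period ℓ=8 (even) → k=7
i=0: a=14 ⇒ p=14, q=1
i=1: a=2 ⇒ p=29, q=2
…
i=3: a=1 ⇒ p=72, q=5
…
i=6: a=1 ⇒ p=446, q=31
i=7: a=2 ⇒ p=1151, q=80
→ (1151, 80).  Check: 1151²=1324801, 207·80²=1324800, difference 1.
(1151+80√207)^2 = 2649601 + 184160√207
(1151+80√207)^3 = 6099380351 + 423936240√207

1151 80
2649601 184160
6099380351 423936240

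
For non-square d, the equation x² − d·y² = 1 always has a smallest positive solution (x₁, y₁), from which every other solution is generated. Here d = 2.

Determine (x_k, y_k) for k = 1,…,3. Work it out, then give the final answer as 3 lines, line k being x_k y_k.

√2 → a₀=1, period (2); ℓ=1 odd so k=1
k=0  a_k=1  p_k/q_k = 1/1
k=1  a_k=2  p_k/q_k = 3/2
fundamental: x₁=3, y₁=2  (since 9 − 2·4 = 1)
(3+2√2)^2 = 17 + 12√2
(3+2√2)^3 = 99 + 70√2

3 2
17 12
99 70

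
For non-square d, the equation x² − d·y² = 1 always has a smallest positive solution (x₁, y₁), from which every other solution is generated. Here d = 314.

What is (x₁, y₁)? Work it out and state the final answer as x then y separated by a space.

392499 22150

d=314: √d = [17; 1,2,1,1,2,1,34] (ℓ=7, odd), read p_13/q_13
i=0: a=17 ⇒ p=17, q=1
…
i=3: a=1 ⇒ p=71, q=4
…
i=5: a=2 ⇒ p=319, q=18
i=6: a=1 ⇒ p=443, q=25
i=7: a=34 ⇒ p=15381, q=868
…
i=9: a=2 ⇒ p=47029, q=2654
…
i=11: a=1 ⇒ p=109882, q=6201
i=12: a=2 ⇒ p=282617, q=15949
i=13: a=1 ⇒ p=392499, q=22150
fundamental: x₁=392499, y₁=22150  (since 154055465001 − 314·490622500 = 1)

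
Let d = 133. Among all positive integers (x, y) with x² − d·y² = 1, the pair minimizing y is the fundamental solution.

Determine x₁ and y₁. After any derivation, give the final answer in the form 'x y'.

d=133: √d = [11; 1,1,7,5,1,…,1,1,22] (ℓ=16, even), read p_15/q_15
a_0=11:  p_0=11·1+0=11,  q_0=11·0+1=1
a_1=1:  p_1=1·11+1=12,  q_1=1·1+0=1
a_2=1:  p_2=1·12+11=23,  q_2=1·1+1=2
…
a_4=5:  p_4=5·173+23=888,  q_4=5·15+2=77
…
a_6=1:  p_6=1·1061+888=1949,  q_6=1·92+77=169
…
a_8=2:  p_8=2·3010+1949=7969,  q_8=2·261+169=691
a_9=1:  p_9=1·7969+3010=10979,  q_9=1·691+261=952
a_10=1:  p_10=1·10979+7969=18948,  q_10=1·952+691=1643
a_11=1:  p_11=1·18948+10979=29927,  q_11=1·1643+952=2595
a_12=5:  p_12=5·29927+18948=168583,  q_12=5·2595+1643=14618
a_13=7:  p_13=7·168583+29927=1210008,  q_13=7·14618+2595=104921
a_14=1:  p_14=1·1210008+168583=1378591,  q_14=1·104921+14618=119539
a_15=1:  p_15=1·1378591+1210008=2588599,  q_15=1·119539+104921=224460
fundamental: x₁=2588599, y₁=224460  (since 6700844782801 − 133·50382291600 = 1)

2588599 224460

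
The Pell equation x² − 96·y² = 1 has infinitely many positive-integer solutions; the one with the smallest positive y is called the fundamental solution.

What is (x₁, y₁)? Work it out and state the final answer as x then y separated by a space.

49 5

d=96: √d = [9; 1,3,1,18] (ℓ=4, even), read p_3/q_3
a_0=9:  p_0=9·1+0=9,  q_0=9·0+1=1
a_1=1:  p_1=1·9+1=10,  q_1=1·1+0=1
a_2=3:  p_2=3·10+9=39,  q_2=3·1+1=4
a_3=1:  p_3=1·39+10=49,  q_3=1·4+1=5
fundamental: x₁=49, y₁=5  (since 2401 − 96·25 = 1)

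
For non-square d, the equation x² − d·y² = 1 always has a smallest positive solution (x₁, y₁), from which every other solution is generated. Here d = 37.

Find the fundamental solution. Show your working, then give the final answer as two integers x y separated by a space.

73 12

√37 → a₀=6, period (12); ℓ=1 odd so k=1
k=0  a_k=6  p_k/q_k = 6/1
k=1  a_k=12  p_k/q_k = 73/12
fundamental: x₁=73, y₁=12  (since 5329 − 37·144 = 1)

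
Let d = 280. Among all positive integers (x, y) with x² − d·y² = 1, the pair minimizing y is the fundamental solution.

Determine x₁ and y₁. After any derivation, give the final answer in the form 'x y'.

251 15

√280 = [16; 1,2,1,2,1,32, …], period ℓ=6 (even) → k=5
i=0: a=16 ⇒ p=16, q=1
…
i=4: a=2 ⇒ p=184, q=11
i=5: a=1 ⇒ p=251, q=15
(x₁, y₁) = (251, 15);  251² − 280·15² = 1 ✓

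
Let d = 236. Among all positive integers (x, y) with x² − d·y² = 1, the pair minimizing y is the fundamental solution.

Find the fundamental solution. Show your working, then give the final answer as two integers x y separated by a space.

d=236: √d = [15; 2,1,3,5,1,6,1,5,3,1,2,30] (ℓ=12, even), read p_11/q_11
i=0: a=15 ⇒ p=15, q=1
…
i=3: a=3 ⇒ p=169, q=11
…
i=6: a=6 ⇒ p=7251, q=472
…
i=8: a=5 ⇒ p=48806, q=3177
…
i=10: a=1 ⇒ p=203535, q=13249
i=11: a=2 ⇒ p=561799, q=36570
fundamental: x₁=561799, y₁=36570  (since 315618116401 − 236·1337364900 = 1)

561799 36570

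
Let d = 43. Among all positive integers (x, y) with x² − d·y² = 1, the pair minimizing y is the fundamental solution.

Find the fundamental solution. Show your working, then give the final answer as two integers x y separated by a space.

3482 531

√43 → a₀=6, period (1,1,3,1,5,1,3,1,1,12); ℓ=10 even so k=9
i=0: a=6 ⇒ p=6, q=1
i=1: a=1 ⇒ p=7, q=1
…
i=5: a=5 ⇒ p=341, q=52
i=6: a=1 ⇒ p=400, q=61
…
i=8: a=1 ⇒ p=1941, q=296
i=9: a=1 ⇒ p=3482, q=531
(x₁, y₁) = (3482, 531);  3482² − 43·531² = 1 ✓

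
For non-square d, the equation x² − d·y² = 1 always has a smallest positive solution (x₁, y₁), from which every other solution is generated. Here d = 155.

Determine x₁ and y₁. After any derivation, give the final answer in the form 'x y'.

√155 → a₀=12, period (2,4,2,24); ℓ=4 even so k=3
a_0=12:  p_0=12·1+0=12,  q_0=12·0+1=1
a_1=2:  p_1=2·12+1=25,  q_1=2·1+0=2
a_2=4:  p_2=4·25+12=112,  q_2=4·2+1=9
a_3=2:  p_3=2·112+25=249,  q_3=2·9+2=20
(x₁, y₁) = (249, 20);  249² − 155·20² = 1 ✓

249 20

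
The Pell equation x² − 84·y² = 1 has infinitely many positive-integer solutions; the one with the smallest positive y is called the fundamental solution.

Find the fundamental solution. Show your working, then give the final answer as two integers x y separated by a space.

√84 → a₀=9, period (6,18); ℓ=2 even so k=1
step 0: (9, 1)  from 9·(1,0) + (0,1)
step 1: (55, 6)  from 6·(9,1) + (1,0)
→ (55, 6).  Check: 55²=3025, 84·6²=3024, difference 1.

55 6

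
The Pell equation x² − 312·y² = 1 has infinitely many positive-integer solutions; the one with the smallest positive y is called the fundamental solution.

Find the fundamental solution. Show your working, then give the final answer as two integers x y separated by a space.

53 3

d=312: √d = [17; 1,1,1,34] (ℓ=4, even), read p_3/q_3
a_0=17:  p_0=17·1+0=17,  q_0=17·0+1=1
…
a_2=1:  p_2=1·18+17=35,  q_2=1·1+1=2
a_3=1:  p_3=1·35+18=53,  q_3=1·2+1=3
(x₁, y₁) = (53, 3);  53² − 312·3² = 1 ✓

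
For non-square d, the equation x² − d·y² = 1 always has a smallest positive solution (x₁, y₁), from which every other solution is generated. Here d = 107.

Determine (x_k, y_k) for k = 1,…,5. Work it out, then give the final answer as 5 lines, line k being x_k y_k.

962 93
1850887 178932
3561105626 344265075
6851565373537 662365825368
13182408217579562 1274391503742957

d=107: √d = [10; 2,1,9,1,2,20] (ℓ=6, even), read p_5/q_5
k=0  a_k=10  p_k/q_k = 10/1
k=1  a_k=2  p_k/q_k = 21/2
…
k=3  a_k=9  p_k/q_k = 300/29
k=4  a_k=1  p_k/q_k = 331/32
k=5  a_k=2  p_k/q_k = 962/93
→ (962, 93).  Check: 962²=925444, 107·93²=925443, difference 1.
(x_2, y_2) = (962·962 + 107·93·93, 962·93 + 93·962) = (1850887, 178932)
(x_3, y_3) = (962·1850887 + 107·93·178932, 962·178932 + 93·1850887) = (3561105626, 344265075)
(x_4, y_4) = (962·3561105626 + 107·93·344265075, 962·344265075 + 93·3561105626) = (6851565373537, 662365825368)
(x_5, y_5) = (962·6851565373537 + 107·93·662365825368, 962·662365825368 + 93·6851565373537) = (13182408217579562, 1274391503742957)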